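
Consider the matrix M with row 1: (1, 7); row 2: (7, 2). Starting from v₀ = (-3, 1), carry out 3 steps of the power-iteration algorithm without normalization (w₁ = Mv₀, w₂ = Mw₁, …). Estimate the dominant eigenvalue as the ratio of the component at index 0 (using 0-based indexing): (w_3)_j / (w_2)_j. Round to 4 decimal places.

1.5426

w1 = Mv₀ = (1·(-3) + 7·1; 7·(-3) + 2·1) = (4, -19)
w2 = Mw1 = (1·4 + 7·(-19); 7·4 + 2·(-19)) = (-129, -10)
w3 = Mw2 = (-199, -923)
Ratio at component: -199 / -129 = 1.5426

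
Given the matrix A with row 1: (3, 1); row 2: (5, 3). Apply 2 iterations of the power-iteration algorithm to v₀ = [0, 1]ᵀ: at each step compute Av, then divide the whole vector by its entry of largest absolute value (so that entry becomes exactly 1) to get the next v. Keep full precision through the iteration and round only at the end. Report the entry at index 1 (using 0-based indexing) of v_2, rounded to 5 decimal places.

Av0 = (1.000000, 3.000000); divide by 3.000000 → v1 = (0.333333, 1.000000)
Av1 = (2.000000, 4.666667); divide by 4.666667 → v2 = (0.428571, 1.000000)
Requested entry of v2: 14/14 = 1.00000

1.00000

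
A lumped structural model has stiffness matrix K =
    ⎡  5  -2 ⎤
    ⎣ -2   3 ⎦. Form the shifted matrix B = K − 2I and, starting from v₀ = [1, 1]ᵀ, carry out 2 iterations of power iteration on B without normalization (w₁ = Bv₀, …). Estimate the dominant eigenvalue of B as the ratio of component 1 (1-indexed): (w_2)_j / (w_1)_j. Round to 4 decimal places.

μ ≈ 5.0000

B = K − 2I has rows (3, -2); (-2, 1)
w1 = Bv₀ = (3·1 + (-2)·1; (-2)·1 + 1·1) = (1, -1)
w2 = Bw1 = (3·1 + (-2)·(-1); (-2)·1 + 1·(-1)) = (5, -3)
Ratio: 5/1 = 5.0000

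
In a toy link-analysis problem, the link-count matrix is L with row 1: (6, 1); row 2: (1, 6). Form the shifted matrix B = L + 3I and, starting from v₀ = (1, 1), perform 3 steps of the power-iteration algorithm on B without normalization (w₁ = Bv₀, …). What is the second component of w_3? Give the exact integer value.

B = L + 3I has rows (9, 1); (1, 9)
w1 = Bv₀ = (9·1 + 1·1; 1·1 + 9·1) = (10, 10)
w2 = Bw1 = (9·10 + 1·10; 1·10 + 9·10) = (100, 100)
w3 = Bw2 = (1000, 1000)
Requested component of w3: 1000

1000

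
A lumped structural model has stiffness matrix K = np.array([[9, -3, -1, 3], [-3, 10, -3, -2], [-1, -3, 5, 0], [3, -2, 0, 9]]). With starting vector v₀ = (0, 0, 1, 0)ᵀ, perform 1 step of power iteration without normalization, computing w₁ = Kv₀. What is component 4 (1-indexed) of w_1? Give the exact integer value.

0

w1 = Kv₀ = (9·0 + (-3)·0 + (-1)·1 + 3·0; (-3)·0 + 10·0 + (-3)·1 + (-2)·0; (-1)·0 + (-3)·0 + 5·1 + 0·0; 3·0 + (-2)·0 + 0·1 + 9·0) = (-1, -3, 5, 0)
The requested component of w1 is 0.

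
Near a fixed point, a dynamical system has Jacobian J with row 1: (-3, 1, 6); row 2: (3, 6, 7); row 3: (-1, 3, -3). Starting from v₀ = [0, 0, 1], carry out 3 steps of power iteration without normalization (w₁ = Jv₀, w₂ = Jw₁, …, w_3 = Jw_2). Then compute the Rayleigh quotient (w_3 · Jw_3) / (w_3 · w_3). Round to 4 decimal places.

λ ≈ 5.8188

w1 = Jv₀ = ((-3)·0 + 1·0 + 6·1; 3·0 + 6·0 + 7·1; (-1)·0 + 3·0 + (-3)·1) = (6, 7, -3)
w2 = Jw1 = ((-3)·6 + 1·7 + 6·(-3); 3·6 + 6·7 + 7·(-3); (-1)·6 + 3·7 + (-3)·(-3)) = (-29, 39, 24)
w3 = Jw2 = (270, 315, 74)
Jw3 = (-51, 3218, 453)
w3·Jw3 = 270·(-51) + 315·3218 + 74·453 = 1033422; w3·w3 = 270·270 + 315·315 + 74·74 = 177601
λ ≈ 1033422/177601 = 5.8188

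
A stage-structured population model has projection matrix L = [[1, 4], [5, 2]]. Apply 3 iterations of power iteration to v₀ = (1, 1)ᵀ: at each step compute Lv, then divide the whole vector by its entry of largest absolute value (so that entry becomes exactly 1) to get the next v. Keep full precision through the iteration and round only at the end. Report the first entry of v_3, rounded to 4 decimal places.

0.7778

Lv0 = (5.00000, 7.00000); divide by 7.00000 → v1 = (0.71429, 1.00000)
Lv1 = (4.71429, 5.57143); divide by 5.57143 → v2 = (0.84615, 1.00000)
Lv2 = (4.84615, 6.23077); divide by 6.23077 → v3 = (0.77778, 1.00000)
Requested entry of v3: 189/243 = 0.7778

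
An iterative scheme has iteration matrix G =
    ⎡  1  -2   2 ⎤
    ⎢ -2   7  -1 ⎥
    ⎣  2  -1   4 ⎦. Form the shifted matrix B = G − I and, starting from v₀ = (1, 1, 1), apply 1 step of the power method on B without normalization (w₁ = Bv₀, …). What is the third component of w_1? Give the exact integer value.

4

B = G − I has rows (0, -2, 2); (-2, 6, -1); (2, -1, 3)
w1 = Bv₀ = (0·1 + (-2)·1 + 2·1; (-2)·1 + 6·1 + (-1)·1; 2·1 + (-1)·1 + 3·1) = (0, 3, 4)
Requested component of w1: 4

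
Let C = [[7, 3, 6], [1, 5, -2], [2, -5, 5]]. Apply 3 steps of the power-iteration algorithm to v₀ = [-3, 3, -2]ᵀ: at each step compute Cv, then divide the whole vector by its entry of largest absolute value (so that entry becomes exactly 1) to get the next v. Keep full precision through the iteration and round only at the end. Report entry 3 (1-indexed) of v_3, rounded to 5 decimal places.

0.75072

Cv0 = (-24.000000, 16.000000, -31.000000); divide by -31.000000 → v1 = (0.774194, -0.516129, 1.000000)
Cv1 = (9.870968, -3.806452, 9.129032); divide by 9.870968 → v2 = (1.000000, -0.385621, 0.924837)
Cv2 = (11.392157, -2.777778, 8.552288); divide by 11.392157 → v3 = (1.000000, -0.243832, 0.750717)
Requested entry of v3: -2617/-3486 = 0.75072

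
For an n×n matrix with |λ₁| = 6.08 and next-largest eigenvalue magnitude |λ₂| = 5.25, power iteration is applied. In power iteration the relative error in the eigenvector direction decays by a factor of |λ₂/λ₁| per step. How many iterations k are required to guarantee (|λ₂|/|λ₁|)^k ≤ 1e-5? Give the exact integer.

|λ₂/λ₁| = 5.25/6.08 = 0.86349
Need k ≥ ln(1e-5) / ln(0.86349) = -11.5129 / -0.1468 ≈ 78.438
Smallest integer k satisfying the bound: 79

79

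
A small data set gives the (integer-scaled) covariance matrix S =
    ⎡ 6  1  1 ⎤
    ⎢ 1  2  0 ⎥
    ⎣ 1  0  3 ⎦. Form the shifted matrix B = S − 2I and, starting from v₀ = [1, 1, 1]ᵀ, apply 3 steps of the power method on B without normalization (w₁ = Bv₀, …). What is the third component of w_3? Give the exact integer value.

B = S − 2I has rows (4, 1, 1); (1, 0, 0); (1, 0, 1)
w1 = Bv₀ = (6, 1, 2)
w2 = Bw1 = (27, 6, 8)
w3 = Bw2 = (122, 27, 35)
Requested component of w3: 35

35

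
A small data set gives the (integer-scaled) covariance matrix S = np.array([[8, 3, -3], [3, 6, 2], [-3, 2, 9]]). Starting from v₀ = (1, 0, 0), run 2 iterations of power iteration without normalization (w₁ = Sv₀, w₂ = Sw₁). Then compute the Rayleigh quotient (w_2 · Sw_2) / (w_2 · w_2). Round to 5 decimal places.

w1 = Sv₀ = (8·1 + 3·0 + (-3)·0; 3·1 + 6·0 + 2·0; (-3)·1 + 2·0 + 9·0) = (8, 3, -3)
w2 = Sw1 = (8·8 + 3·3 + (-3)·(-3); 3·8 + 6·3 + 2·(-3); (-3)·8 + 2·3 + 9·(-3)) = (82, 36, -45)
Sw2 = (899, 372, -579)
w2·Sw2 = 82·899 + 36·372 + (-45)·(-579) = 113165; w2·w2 = 82·82 + 36·36 + (-45)·(-45) = 10045
λ ≈ 113165/10045 = 11.26580

11.26580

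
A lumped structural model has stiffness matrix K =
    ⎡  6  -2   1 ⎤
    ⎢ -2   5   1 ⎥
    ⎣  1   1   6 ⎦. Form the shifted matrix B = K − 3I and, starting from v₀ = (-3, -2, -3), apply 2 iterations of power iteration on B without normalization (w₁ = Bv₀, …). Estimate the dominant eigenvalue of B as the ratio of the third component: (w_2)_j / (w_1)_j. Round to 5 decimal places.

3.64286

B = K − 3I has rows (3, -2, 1); (-2, 2, 1); (1, 1, 3)
w1 = Bv₀ = (3·(-3) + (-2)·(-2) + 1·(-3); (-2)·(-3) + 2·(-2) + 1·(-3); 1·(-3) + 1·(-2) + 3·(-3)) = (-8, -1, -14)
w2 = Bw1 = (3·(-8) + (-2)·(-1) + 1·(-14); (-2)·(-8) + 2·(-1) + 1·(-14); 1·(-8) + 1·(-1) + 3·(-14)) = (-36, 0, -51)
Ratio: -51/-14 = 3.64286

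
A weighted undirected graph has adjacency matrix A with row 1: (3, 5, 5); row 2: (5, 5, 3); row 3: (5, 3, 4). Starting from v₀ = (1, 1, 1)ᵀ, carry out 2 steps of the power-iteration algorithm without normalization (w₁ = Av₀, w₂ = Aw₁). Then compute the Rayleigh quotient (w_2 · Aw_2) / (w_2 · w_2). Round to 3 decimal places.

w1 = Av₀ = (3·1 + 5·1 + 5·1; 5·1 + 5·1 + 3·1; 5·1 + 3·1 + 4·1) = (13, 13, 12)
w2 = Aw1 = (3·13 + 5·13 + 5·12; 5·13 + 5·13 + 3·12; 5·13 + 3·13 + 4·12) = (164, 166, 152)
Aw2 = (2082, 2106, 1926)
w2·Aw2 = 164·2082 + 166·2106 + 152·1926 = 983796; w2·w2 = 164·164 + 166·166 + 152·152 = 77556
λ ≈ 983796/77556 = 12.685

λ ≈ 12.685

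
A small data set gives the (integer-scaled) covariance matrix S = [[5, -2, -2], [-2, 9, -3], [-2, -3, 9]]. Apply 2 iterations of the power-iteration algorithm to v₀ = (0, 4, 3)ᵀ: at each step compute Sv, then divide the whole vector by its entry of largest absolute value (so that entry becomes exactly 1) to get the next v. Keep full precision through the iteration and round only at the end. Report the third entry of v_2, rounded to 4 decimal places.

0.3628

Sv0 = (-14.00000, 27.00000, 15.00000); divide by 27.00000 → v1 = (-0.51852, 1.00000, 0.55556)
Sv1 = (-5.70370, 8.37037, 3.03704); divide by 8.37037 → v2 = (-0.68142, 1.00000, 0.36283)
Requested entry of v2: 82/226 = 0.3628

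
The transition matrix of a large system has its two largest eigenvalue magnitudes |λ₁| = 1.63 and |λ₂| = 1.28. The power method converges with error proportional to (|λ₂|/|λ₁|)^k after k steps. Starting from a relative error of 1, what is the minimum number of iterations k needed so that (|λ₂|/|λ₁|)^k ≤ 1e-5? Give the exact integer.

|λ₂/λ₁| = 1.28/1.63 = 0.78528
Need k ≥ ln(1e-5) / ln(0.78528) = -11.5129 / -0.2417 ≈ 47.629
Smallest integer k satisfying the bound: 48

48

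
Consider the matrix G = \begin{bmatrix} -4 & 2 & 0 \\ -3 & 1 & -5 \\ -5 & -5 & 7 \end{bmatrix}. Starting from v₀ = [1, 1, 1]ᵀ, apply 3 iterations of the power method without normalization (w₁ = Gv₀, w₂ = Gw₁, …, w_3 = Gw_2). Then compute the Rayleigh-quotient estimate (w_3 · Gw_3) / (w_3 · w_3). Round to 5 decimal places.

w1 = Gv₀ = (-2, -7, -3)
w2 = Gw1 = (-6, 14, 24)
w3 = Gw2 = (52, -88, 128)
Gw3 = (-384, -884, 1076)
w3·Gw3 = 52·(-384) + (-88)·(-884) + 128·1076 = 195552; w3·w3 = 52·52 + (-88)·(-88) + 128·128 = 26832
λ ≈ 195552/26832 = 7.28801

λ ≈ 7.28801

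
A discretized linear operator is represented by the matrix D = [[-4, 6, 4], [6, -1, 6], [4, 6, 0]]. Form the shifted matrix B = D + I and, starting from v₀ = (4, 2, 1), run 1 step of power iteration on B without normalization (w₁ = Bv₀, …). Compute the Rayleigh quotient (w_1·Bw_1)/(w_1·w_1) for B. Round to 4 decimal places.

B = D + I has rows (-3, 6, 4); (6, 0, 6); (4, 6, 1)
w1 = Bv₀ = ((-3)·4 + 6·2 + 4·1; 6·4 + 0·2 + 6·1; 4·4 + 6·2 + 1·1) = (4, 30, 29)
Bw1 = (284, 198, 225)
w1·Bw1 = 13601; w1·w1 = 1757; μ ≈ 13601/1757 = 7.7410

μ ≈ 7.7410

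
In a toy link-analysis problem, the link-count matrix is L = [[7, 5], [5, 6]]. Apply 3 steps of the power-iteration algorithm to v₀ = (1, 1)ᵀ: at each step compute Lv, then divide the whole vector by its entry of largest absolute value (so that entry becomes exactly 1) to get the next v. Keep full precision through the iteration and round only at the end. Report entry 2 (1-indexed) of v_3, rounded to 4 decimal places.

Lv0 = (12.00000, 11.00000); divide by 12.00000 → v1 = (1.00000, 0.91667)
Lv1 = (11.58333, 10.50000); divide by 11.58333 → v2 = (1.00000, 0.90647)
Lv2 = (11.53237, 10.43885); divide by 11.53237 → v3 = (1.00000, 0.90518)
Requested entry of v3: 1451/1603 = 0.9052

0.9052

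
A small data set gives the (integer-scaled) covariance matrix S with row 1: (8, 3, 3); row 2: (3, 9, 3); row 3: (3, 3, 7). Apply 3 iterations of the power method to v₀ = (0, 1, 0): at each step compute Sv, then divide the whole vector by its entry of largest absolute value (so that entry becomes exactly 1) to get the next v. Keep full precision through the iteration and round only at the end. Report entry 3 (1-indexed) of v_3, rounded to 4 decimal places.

Sv0 = (3.00000, 9.00000, 3.00000); divide by 9.00000 → v1 = (0.33333, 1.00000, 0.33333)
Sv1 = (6.66667, 11.00000, 6.33333); divide by 11.00000 → v2 = (0.60606, 1.00000, 0.57576)
Sv2 = (9.57576, 12.54545, 8.84848); divide by 12.54545 → v3 = (0.76329, 1.00000, 0.70531)
Requested entry of v3: 876/1242 = 0.7053

0.7053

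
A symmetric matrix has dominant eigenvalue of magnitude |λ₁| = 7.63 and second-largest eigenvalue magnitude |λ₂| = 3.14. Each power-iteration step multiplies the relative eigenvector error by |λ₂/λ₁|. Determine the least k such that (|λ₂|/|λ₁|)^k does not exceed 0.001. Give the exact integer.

8

|λ₂/λ₁| = 3.14/7.63 = 0.41153
Need k ≥ ln(0.001) / ln(0.41153) = -6.9078 / -0.8879 ≈ 7.780
Smallest integer k satisfying the bound: 8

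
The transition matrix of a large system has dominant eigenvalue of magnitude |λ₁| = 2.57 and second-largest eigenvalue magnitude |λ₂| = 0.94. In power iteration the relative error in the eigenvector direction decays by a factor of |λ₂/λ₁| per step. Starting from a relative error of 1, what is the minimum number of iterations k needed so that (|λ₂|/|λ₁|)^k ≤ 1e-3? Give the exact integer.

7

|λ₂/λ₁| = 0.94/2.57 = 0.36576
Need k ≥ ln(1e-3) / ln(0.36576) = -6.9078 / -1.0058 ≈ 6.868
Smallest integer k satisfying the bound: 7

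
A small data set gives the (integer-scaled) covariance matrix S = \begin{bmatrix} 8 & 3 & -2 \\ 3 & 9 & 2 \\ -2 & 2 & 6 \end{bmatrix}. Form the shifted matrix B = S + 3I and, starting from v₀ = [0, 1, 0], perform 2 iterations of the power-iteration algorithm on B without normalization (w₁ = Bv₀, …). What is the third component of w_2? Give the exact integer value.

B = S + 3I has rows (11, 3, -2); (3, 12, 2); (-2, 2, 9)
w1 = Bv₀ = (3, 12, 2)
w2 = Bw1 = (65, 157, 36)
Requested component of w2: 36

36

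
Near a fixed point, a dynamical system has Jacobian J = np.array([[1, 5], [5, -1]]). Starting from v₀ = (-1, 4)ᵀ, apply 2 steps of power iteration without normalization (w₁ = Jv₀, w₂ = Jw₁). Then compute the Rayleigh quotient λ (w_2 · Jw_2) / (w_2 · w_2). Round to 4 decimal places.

-3.2353

w1 = Jv₀ = (1·(-1) + 5·4; 5·(-1) + (-1)·4) = (19, -9)
w2 = Jw1 = (1·19 + 5·(-9); 5·19 + (-1)·(-9)) = (-26, 104)
Jw2 = (494, -234)
w2·Jw2 = (-26)·494 + 104·(-234) = -37180; w2·w2 = (-26)·(-26) + 104·104 = 11492
λ ≈ -37180/11492 = -3.2353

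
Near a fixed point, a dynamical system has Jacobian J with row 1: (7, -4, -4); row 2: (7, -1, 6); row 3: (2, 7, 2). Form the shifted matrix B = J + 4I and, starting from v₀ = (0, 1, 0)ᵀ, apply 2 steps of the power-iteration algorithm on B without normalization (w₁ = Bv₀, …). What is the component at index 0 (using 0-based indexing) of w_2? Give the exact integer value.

B = J + 4I has rows (11, -4, -4); (7, 3, 6); (2, 7, 6)
w1 = Bv₀ = (-4, 3, 7)
w2 = Bw1 = (-84, 23, 55)
Requested component of w2: -84

-84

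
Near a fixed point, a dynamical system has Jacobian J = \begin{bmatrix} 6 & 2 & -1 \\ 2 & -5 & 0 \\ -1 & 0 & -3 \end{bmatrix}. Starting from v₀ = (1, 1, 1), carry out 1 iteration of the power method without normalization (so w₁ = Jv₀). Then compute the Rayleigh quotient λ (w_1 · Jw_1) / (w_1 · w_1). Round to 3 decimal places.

λ ≈ 2.338

w1 = Jv₀ = (6·1 + 2·1 + (-1)·1; 2·1 + (-5)·1 + 0·1; (-1)·1 + 0·1 + (-3)·1) = (7, -3, -4)
Jw1 = (40, 29, 5)
w1·Jw1 = 7·40 + (-3)·29 + (-4)·5 = 173; w1·w1 = 7·7 + (-3)·(-3) + (-4)·(-4) = 74
λ ≈ 173/74 = 2.338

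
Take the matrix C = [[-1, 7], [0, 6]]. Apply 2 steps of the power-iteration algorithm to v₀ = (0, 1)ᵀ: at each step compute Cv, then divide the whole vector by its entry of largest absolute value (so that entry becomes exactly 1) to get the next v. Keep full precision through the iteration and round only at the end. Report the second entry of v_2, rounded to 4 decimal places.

1.0000

Cv0 = (7.00000, 6.00000); divide by 7.00000 → v1 = (1.00000, 0.85714)
Cv1 = (5.00000, 5.14286); divide by 5.14286 → v2 = (0.97222, 1.00000)
Requested entry of v2: 36/36 = 1.0000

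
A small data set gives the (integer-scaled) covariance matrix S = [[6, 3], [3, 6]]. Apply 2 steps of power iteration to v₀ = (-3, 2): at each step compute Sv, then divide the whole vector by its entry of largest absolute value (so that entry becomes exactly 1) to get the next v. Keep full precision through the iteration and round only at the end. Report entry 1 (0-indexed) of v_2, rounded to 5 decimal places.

0.28571

Sv0 = (-12.000000, 3.000000); divide by -12.000000 → v1 = (1.000000, -0.250000)
Sv1 = (5.250000, 1.500000); divide by 5.250000 → v2 = (1.000000, 0.285714)
Requested entry of v2: -18/-63 = 0.28571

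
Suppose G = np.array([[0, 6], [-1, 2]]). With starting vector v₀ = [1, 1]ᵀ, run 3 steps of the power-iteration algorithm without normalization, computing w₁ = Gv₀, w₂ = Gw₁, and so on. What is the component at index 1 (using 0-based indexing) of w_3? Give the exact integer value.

-14

w1 = Gv₀ = (6, 1)
w2 = Gw1 = (6, -4)
w3 = Gw2 = (-24, -14)
The requested component of w3 is -14.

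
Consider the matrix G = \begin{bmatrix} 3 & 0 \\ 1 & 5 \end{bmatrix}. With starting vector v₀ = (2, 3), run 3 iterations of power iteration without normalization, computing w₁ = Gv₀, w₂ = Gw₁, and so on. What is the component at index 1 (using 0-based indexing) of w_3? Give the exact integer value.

w1 = Gv₀ = (6, 17)
w2 = Gw1 = (18, 91)
w3 = Gw2 = (54, 473)
The requested component of w3 is 473.

473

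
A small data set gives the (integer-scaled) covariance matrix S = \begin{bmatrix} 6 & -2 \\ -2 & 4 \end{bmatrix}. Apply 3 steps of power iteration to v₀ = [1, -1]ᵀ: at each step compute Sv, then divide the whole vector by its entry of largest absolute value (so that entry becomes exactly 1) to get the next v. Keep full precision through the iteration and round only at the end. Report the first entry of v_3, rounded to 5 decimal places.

1.00000

Sv0 = (8.000000, -6.000000); divide by 8.000000 → v1 = (1.000000, -0.750000)
Sv1 = (7.500000, -5.000000); divide by 7.500000 → v2 = (1.000000, -0.666667)
Sv2 = (7.333333, -4.666667); divide by 7.333333 → v3 = (1.000000, -0.636364)
Requested entry of v3: 440/440 = 1.00000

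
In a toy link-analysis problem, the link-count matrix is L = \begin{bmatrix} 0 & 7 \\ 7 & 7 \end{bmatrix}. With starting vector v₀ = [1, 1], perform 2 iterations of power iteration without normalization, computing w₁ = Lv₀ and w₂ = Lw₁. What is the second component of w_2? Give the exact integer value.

147

w1 = Lv₀ = (0·1 + 7·1; 7·1 + 7·1) = (7, 14)
w2 = Lw1 = (0·7 + 7·14; 7·7 + 7·14) = (98, 147)
The requested component of w2 is 147.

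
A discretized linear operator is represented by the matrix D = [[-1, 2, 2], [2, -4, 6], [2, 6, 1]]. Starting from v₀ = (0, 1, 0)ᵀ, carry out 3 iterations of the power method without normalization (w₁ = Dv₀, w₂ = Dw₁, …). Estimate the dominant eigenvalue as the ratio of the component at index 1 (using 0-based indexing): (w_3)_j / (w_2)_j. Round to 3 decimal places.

-5.429

w1 = Dv₀ = (2, -4, 6)
w2 = Dw1 = (2, 56, -14)
w3 = Dw2 = (82, -304, 326)
Ratio at component: -304 / 56 = -5.429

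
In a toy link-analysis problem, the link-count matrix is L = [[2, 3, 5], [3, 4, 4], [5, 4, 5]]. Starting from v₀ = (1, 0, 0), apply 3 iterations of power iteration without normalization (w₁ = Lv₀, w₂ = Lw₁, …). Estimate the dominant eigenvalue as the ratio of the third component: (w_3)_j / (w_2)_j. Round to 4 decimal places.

12.2766

w1 = Lv₀ = (2·1 + 3·0 + 5·0; 3·1 + 4·0 + 4·0; 5·1 + 4·0 + 5·0) = (2, 3, 5)
w2 = Lw1 = (2·2 + 3·3 + 5·5; 3·2 + 4·3 + 4·5; 5·2 + 4·3 + 5·5) = (38, 38, 47)
w3 = Lw2 = (425, 454, 577)
Ratio at component: 577 / 47 = 12.2766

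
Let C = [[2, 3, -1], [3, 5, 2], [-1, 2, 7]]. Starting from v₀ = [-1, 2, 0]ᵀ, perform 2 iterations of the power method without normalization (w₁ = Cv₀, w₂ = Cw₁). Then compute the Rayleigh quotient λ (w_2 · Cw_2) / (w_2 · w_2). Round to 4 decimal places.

w1 = Cv₀ = (2·(-1) + 3·2 + (-1)·0; 3·(-1) + 5·2 + 2·0; (-1)·(-1) + 2·2 + 7·0) = (4, 7, 5)
w2 = Cw1 = (2·4 + 3·7 + (-1)·5; 3·4 + 5·7 + 2·5; (-1)·4 + 2·7 + 7·5) = (24, 57, 45)
Cw2 = (174, 447, 405)
w2·Cw2 = 24·174 + 57·447 + 45·405 = 47880; w2·w2 = 24·24 + 57·57 + 45·45 = 5850
λ ≈ 47880/5850 = 8.1846

λ ≈ 8.1846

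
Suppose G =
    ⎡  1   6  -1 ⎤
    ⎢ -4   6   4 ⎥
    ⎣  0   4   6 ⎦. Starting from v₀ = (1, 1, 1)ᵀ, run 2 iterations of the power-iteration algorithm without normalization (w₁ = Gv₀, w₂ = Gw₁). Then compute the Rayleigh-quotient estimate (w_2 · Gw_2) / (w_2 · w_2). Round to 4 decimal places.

w1 = Gv₀ = (1·1 + 6·1 + (-1)·1; (-4)·1 + 6·1 + 4·1; 0·1 + 4·1 + 6·1) = (6, 6, 10)
w2 = Gw1 = (1·6 + 6·6 + (-1)·10; (-4)·6 + 6·6 + 4·10; 0·6 + 4·6 + 6·10) = (32, 52, 84)
Gw2 = (260, 520, 712)
w2·Gw2 = 32·260 + 52·520 + 84·712 = 95168; w2·w2 = 32·32 + 52·52 + 84·84 = 10784
λ ≈ 95168/10784 = 8.8249

8.8249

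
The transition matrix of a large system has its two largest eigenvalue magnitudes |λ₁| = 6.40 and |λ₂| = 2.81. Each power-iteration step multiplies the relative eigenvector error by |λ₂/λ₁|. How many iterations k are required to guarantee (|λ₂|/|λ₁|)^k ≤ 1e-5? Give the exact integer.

14

|λ₂/λ₁| = 2.81/6.40 = 0.43906
Need k ≥ ln(1e-5) / ln(0.43906) = -11.5129 / -0.8231 ≈ 13.987
Smallest integer k satisfying the bound: 14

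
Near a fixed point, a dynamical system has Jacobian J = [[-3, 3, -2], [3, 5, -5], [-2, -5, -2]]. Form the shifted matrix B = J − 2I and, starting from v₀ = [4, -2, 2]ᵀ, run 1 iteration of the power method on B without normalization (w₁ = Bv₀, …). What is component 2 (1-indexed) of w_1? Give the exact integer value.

-4

B = J − 2I has rows (-5, 3, -2); (3, 3, -5); (-2, -5, -4)
w1 = Bv₀ = (-30, -4, -6)
Requested component of w1: -4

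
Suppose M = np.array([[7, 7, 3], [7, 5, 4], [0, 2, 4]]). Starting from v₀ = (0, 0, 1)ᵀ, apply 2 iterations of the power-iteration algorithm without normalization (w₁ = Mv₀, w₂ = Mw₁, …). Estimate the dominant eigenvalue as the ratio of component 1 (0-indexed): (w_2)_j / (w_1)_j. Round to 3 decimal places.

w1 = Mv₀ = (3, 4, 4)
w2 = Mw1 = (61, 57, 24)
Ratio at component: 57 / 4 = 14.250

14.250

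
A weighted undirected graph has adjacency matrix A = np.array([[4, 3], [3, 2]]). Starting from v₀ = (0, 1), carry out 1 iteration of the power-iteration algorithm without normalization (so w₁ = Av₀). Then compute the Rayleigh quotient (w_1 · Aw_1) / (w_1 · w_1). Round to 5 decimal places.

6.15385

w1 = Av₀ = (4·0 + 3·1; 3·0 + 2·1) = (3, 2)
Aw1 = (18, 13)
w1·Aw1 = 3·18 + 2·13 = 80; w1·w1 = 3·3 + 2·2 = 13
λ ≈ 80/13 = 6.15385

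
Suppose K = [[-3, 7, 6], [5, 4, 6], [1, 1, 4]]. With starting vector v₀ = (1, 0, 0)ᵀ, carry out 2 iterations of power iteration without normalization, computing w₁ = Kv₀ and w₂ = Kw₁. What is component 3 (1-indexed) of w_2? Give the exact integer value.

6

w1 = Kv₀ = ((-3)·1 + 7·0 + 6·0; 5·1 + 4·0 + 6·0; 1·1 + 1·0 + 4·0) = (-3, 5, 1)
w2 = Kw1 = ((-3)·(-3) + 7·5 + 6·1; 5·(-3) + 4·5 + 6·1; 1·(-3) + 1·5 + 4·1) = (50, 11, 6)
The requested component of w2 is 6.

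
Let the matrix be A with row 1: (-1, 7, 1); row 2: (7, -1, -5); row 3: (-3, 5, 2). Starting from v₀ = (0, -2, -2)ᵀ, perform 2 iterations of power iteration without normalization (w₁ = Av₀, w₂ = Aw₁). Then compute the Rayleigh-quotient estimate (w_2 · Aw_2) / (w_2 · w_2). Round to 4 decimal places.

λ ≈ -4.5649

w1 = Av₀ = (-16, 12, -14)
w2 = Aw1 = (86, -54, 80)
Aw2 = (-384, 256, -368)
w2·Aw2 = 86·(-384) + (-54)·256 + 80·(-368) = -76288; w2·w2 = 86·86 + (-54)·(-54) + 80·80 = 16712
λ ≈ -76288/16712 = -4.5649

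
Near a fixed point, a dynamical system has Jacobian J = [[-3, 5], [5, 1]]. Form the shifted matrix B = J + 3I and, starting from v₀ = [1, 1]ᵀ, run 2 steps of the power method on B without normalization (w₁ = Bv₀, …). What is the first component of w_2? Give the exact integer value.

45

B = J + 3I has rows (0, 5); (5, 4)
w1 = Bv₀ = (0·1 + 5·1; 5·1 + 4·1) = (5, 9)
w2 = Bw1 = (0·5 + 5·9; 5·5 + 4·9) = (45, 61)
Requested component of w2: 45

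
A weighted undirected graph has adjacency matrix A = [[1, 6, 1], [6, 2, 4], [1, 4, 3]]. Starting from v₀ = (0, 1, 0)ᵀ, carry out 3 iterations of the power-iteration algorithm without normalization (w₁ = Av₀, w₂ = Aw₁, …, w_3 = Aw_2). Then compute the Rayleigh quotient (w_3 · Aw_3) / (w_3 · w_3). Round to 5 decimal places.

9.26022

w1 = Av₀ = (1·0 + 6·1 + 1·0; 6·0 + 2·1 + 4·0; 1·0 + 4·1 + 3·0) = (6, 2, 4)
w2 = Aw1 = (1·6 + 6·2 + 1·4; 6·6 + 2·2 + 4·4; 1·6 + 4·2 + 3·4) = (22, 56, 26)
w3 = Aw2 = (384, 348, 324)
Aw3 = (2796, 4296, 2748)
w3·Aw3 = 384·2796 + 348·4296 + 324·2748 = 3459024; w3·w3 = 384·384 + 348·348 + 324·324 = 373536
λ ≈ 3459024/373536 = 9.26022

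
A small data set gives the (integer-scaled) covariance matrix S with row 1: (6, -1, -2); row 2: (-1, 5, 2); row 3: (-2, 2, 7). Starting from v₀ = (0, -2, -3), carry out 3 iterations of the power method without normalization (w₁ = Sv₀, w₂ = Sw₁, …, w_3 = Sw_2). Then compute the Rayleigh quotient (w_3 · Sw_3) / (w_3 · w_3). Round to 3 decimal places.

λ ≈ 9.587

w1 = Sv₀ = (8, -16, -25)
w2 = Sw1 = (114, -138, -223)
w3 = Sw2 = (1268, -1250, -2065)
Sw3 = (12988, -11648, -19491)
w3·Sw3 = 1268·12988 + (-1250)·(-11648) + (-2065)·(-19491) = 71277699; w3·w3 = 1268·1268 + (-1250)·(-1250) + (-2065)·(-2065) = 7434549
λ ≈ 71277699/7434549 = 9.587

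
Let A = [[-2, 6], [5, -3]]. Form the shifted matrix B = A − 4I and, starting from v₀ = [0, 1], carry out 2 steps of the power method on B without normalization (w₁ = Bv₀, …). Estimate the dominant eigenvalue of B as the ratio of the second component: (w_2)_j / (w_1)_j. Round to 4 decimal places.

B = A − 4I has rows (-6, 6); (5, -7)
w1 = Bv₀ = ((-6)·0 + 6·1; 5·0 + (-7)·1) = (6, -7)
w2 = Bw1 = ((-6)·6 + 6·(-7); 5·6 + (-7)·(-7)) = (-78, 79)
Ratio: 79/-7 = -11.2857

-11.2857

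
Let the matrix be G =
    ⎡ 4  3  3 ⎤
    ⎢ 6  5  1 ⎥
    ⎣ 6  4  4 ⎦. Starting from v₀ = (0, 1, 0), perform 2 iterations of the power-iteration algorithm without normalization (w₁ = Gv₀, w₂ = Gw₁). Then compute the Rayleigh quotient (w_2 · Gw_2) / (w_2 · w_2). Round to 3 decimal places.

11.576

w1 = Gv₀ = (4·0 + 3·1 + 3·0; 6·0 + 5·1 + 1·0; 6·0 + 4·1 + 4·0) = (3, 5, 4)
w2 = Gw1 = (4·3 + 3·5 + 3·4; 6·3 + 5·5 + 1·4; 6·3 + 4·5 + 4·4) = (39, 47, 54)
Gw2 = (459, 523, 638)
w2·Gw2 = 39·459 + 47·523 + 54·638 = 76934; w2·w2 = 39·39 + 47·47 + 54·54 = 6646
λ ≈ 76934/6646 = 11.576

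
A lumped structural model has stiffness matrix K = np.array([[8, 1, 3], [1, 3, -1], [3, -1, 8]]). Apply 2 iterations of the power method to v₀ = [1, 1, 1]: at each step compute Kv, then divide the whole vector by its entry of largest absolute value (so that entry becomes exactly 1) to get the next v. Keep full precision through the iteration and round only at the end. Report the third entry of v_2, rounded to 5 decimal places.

Kv0 = (12.000000, 3.000000, 10.000000); divide by 12.000000 → v1 = (1.000000, 0.250000, 0.833333)
Kv1 = (10.750000, 0.916667, 9.416667); divide by 10.750000 → v2 = (1.000000, 0.085271, 0.875969)
Requested entry of v2: 113/129 = 0.87597

0.87597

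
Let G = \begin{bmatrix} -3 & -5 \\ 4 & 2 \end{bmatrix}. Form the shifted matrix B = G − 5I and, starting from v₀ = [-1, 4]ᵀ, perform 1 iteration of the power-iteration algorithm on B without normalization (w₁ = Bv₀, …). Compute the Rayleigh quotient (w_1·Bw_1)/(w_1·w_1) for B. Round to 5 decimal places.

-5.28000

B = G − 5I has rows (-8, -5); (4, -3)
w1 = Bv₀ = (-12, -16)
Bw1 = (176, 0)
w1·Bw1 = -2112; w1·w1 = 400; μ ≈ -2112/400 = -5.28000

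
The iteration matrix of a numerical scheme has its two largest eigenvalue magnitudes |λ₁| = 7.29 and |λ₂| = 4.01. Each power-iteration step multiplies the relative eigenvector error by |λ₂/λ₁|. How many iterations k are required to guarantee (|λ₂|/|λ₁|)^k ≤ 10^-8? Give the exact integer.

|λ₂/λ₁| = 4.01/7.29 = 0.55007
Need k ≥ ln(10^-8) / ln(0.55007) = -18.4207 / -0.5977 ≈ 30.819
Smallest integer k satisfying the bound: 31

31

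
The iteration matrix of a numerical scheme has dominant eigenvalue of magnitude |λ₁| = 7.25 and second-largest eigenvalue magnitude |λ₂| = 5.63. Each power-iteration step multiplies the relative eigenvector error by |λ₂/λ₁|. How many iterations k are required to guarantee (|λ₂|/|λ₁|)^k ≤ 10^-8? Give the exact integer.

|λ₂/λ₁| = 5.63/7.25 = 0.77655
Need k ≥ ln(10^-8) / ln(0.77655) = -18.4207 / -0.2529 ≈ 72.840
Smallest integer k satisfying the bound: 73

73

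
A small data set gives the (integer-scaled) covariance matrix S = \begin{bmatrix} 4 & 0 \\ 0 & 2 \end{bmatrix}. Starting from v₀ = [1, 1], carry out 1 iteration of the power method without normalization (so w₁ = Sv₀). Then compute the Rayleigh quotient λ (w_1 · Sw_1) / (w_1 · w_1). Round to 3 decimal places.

3.600

w1 = Sv₀ = (4, 2)
Sw1 = (16, 4)
w1·Sw1 = 4·16 + 2·4 = 72; w1·w1 = 4·4 + 2·2 = 20
λ ≈ 72/20 = 3.600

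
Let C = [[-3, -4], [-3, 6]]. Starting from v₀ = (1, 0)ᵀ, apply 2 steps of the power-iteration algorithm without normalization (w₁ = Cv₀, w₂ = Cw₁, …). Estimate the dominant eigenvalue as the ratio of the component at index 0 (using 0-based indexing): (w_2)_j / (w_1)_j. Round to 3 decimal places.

w1 = Cv₀ = ((-3)·1 + (-4)·0; (-3)·1 + 6·0) = (-3, -3)
w2 = Cw1 = ((-3)·(-3) + (-4)·(-3); (-3)·(-3) + 6·(-3)) = (21, -9)
Ratio at component: 21 / -3 = -7.000

λ ≈ -7.000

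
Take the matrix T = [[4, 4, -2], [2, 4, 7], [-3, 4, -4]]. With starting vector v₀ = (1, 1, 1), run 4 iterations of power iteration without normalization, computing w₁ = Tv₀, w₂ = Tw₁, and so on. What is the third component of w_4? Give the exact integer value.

w1 = Tv₀ = (6, 13, -3)
w2 = Tw1 = (82, 43, 46)
w3 = Tw2 = (408, 658, -258)
w4 = Tw3 = (4780, 1642, 2440)
The requested component of w4 is 2440.

2440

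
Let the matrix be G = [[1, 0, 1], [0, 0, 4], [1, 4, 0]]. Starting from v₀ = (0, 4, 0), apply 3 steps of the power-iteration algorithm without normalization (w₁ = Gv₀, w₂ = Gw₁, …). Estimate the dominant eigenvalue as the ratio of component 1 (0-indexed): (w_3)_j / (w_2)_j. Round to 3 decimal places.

w1 = Gv₀ = (0, 0, 16)
w2 = Gw1 = (16, 64, 0)
w3 = Gw2 = (16, 0, 272)
Ratio at component: 0 / 64 = 0.000

0.000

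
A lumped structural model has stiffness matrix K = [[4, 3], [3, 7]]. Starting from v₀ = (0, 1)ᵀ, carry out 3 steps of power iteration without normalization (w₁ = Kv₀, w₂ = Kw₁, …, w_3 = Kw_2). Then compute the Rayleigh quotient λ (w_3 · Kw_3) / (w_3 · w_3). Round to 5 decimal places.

w1 = Kv₀ = (4·0 + 3·1; 3·0 + 7·1) = (3, 7)
w2 = Kw1 = (4·3 + 3·7; 3·3 + 7·7) = (33, 58)
w3 = Kw2 = (306, 505)
Kw3 = (2739, 4453)
w3·Kw3 = 306·2739 + 505·4453 = 3086899; w3·w3 = 306·306 + 505·505 = 348661
λ ≈ 3086899/348661 = 8.85358

λ ≈ 8.85358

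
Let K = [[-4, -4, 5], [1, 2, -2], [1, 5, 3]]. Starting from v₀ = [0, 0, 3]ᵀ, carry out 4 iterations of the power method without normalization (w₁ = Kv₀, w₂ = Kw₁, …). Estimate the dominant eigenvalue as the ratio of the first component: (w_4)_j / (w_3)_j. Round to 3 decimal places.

w1 = Kv₀ = ((-4)·0 + (-4)·0 + 5·3; 1·0 + 2·0 + (-2)·3; 1·0 + 5·0 + 3·3) = (15, -6, 9)
w2 = Kw1 = ((-4)·15 + (-4)·(-6) + 5·9; 1·15 + 2·(-6) + (-2)·9; 1·15 + 5·(-6) + 3·9) = (9, -15, 12)
w3 = Kw2 = (84, -45, -30)
w4 = Kw3 = (-306, 54, -231)
Ratio at component: -306 / 84 = -3.643

λ ≈ -3.643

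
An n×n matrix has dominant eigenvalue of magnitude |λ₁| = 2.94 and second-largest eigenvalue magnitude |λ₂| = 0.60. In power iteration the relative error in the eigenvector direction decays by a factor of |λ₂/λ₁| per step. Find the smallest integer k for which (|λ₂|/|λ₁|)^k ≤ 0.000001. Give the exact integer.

|λ₂/λ₁| = 0.60/2.94 = 0.20408
Need k ≥ ln(0.000001) / ln(0.20408) = -13.8155 / -1.5892 ≈ 8.693
Smallest integer k satisfying the bound: 9

9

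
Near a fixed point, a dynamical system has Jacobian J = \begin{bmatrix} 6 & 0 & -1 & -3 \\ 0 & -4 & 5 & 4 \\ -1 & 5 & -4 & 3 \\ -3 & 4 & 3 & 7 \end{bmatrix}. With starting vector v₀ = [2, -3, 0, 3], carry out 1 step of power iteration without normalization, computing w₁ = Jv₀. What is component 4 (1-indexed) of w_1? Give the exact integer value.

w1 = Jv₀ = (6·2 + 0·(-3) + (-1)·0 + (-3)·3; 0·2 + (-4)·(-3) + 5·0 + 4·3; (-1)·2 + 5·(-3) + (-4)·0 + 3·3; (-3)·2 + 4·(-3) + 3·0 + 7·3) = (3, 24, -8, 3)
The requested component of w1 is 3.

3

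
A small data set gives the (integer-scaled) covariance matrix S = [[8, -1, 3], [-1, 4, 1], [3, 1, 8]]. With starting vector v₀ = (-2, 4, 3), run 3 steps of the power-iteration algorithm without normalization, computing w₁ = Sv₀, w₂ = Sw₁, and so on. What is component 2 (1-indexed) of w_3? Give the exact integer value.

w1 = Sv₀ = (8·(-2) + (-1)·4 + 3·3; (-1)·(-2) + 4·4 + 1·3; 3·(-2) + 1·4 + 8·3) = (-11, 21, 22)
w2 = Sw1 = (8·(-11) + (-1)·21 + 3·22; (-1)·(-11) + 4·21 + 1·22; 3·(-11) + 1·21 + 8·22) = (-43, 117, 164)
w3 = Sw2 = (31, 675, 1300)
The requested component of w3 is 675.

675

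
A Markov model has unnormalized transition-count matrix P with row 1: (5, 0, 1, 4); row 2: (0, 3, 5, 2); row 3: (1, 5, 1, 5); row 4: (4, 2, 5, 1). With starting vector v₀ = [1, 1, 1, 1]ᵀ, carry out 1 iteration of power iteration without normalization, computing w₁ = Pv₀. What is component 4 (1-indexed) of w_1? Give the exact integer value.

w1 = Pv₀ = (5·1 + 0·1 + 1·1 + 4·1; 0·1 + 3·1 + 5·1 + 2·1; 1·1 + 5·1 + 1·1 + 5·1; 4·1 + 2·1 + 5·1 + 1·1) = (10, 10, 12, 12)
The requested component of w1 is 12.

12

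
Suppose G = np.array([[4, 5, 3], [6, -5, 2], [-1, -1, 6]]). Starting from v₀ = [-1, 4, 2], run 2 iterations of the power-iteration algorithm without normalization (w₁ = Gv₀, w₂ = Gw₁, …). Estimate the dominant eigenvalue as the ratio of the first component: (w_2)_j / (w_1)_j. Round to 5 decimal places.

w1 = Gv₀ = (4·(-1) + 5·4 + 3·2; 6·(-1) + (-5)·4 + 2·2; (-1)·(-1) + (-1)·4 + 6·2) = (22, -22, 9)
w2 = Gw1 = (4·22 + 5·(-22) + 3·9; 6·22 + (-5)·(-22) + 2·9; (-1)·22 + (-1)·(-22) + 6·9) = (5, 260, 54)
Ratio at component: 5 / 22 = 0.22727

0.22727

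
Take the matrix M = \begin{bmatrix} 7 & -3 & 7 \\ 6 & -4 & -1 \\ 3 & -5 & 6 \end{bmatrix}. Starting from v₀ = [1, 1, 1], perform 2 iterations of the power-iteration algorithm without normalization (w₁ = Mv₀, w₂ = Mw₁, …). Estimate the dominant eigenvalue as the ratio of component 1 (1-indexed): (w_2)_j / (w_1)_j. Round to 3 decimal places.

λ ≈ 9.273

w1 = Mv₀ = (11, 1, 4)
w2 = Mw1 = (102, 58, 52)
Ratio at component: 102 / 11 = 9.273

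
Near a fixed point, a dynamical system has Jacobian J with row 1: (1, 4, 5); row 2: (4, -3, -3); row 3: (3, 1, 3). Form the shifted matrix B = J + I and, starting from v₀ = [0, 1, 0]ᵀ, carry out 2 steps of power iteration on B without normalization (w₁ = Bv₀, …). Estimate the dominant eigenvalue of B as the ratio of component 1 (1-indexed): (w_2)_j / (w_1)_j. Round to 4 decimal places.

B = J + I has rows (2, 4, 5); (4, -2, -3); (3, 1, 4)
w1 = Bv₀ = (4, -2, 1)
w2 = Bw1 = (5, 17, 14)
Ratio: 5/4 = 1.2500

μ ≈ 1.2500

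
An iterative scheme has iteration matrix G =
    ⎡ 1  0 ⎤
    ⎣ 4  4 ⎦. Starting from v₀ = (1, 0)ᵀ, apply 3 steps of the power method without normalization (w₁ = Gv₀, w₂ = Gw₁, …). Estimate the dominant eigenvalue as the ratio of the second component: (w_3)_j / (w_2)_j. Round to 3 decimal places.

4.200

w1 = Gv₀ = (1, 4)
w2 = Gw1 = (1, 20)
w3 = Gw2 = (1, 84)
Ratio at component: 84 / 20 = 4.200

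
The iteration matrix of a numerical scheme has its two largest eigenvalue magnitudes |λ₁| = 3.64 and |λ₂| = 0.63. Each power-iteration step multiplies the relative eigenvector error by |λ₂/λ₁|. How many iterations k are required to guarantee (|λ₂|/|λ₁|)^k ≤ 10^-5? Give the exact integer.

7

|λ₂/λ₁| = 0.63/3.64 = 0.17308
Need k ≥ ln(10^-5) / ln(0.17308) = -11.5129 / -1.7540 ≈ 6.564
Smallest integer k satisfying the bound: 7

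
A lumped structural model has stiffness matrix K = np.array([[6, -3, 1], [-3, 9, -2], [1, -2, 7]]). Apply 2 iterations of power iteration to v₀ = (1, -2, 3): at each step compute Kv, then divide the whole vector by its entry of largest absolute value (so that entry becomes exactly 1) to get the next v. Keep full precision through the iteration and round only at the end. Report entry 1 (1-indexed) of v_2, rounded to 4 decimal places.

Kv0 = (15.00000, -27.00000, 26.00000); divide by -27.00000 → v1 = (-0.55556, 1.00000, -0.96296)
Kv1 = (-7.29630, 12.59259, -9.29630); divide by 12.59259 → v2 = (-0.57941, 1.00000, -0.73824)
Requested entry of v2: 197/-340 = -0.5794

-0.5794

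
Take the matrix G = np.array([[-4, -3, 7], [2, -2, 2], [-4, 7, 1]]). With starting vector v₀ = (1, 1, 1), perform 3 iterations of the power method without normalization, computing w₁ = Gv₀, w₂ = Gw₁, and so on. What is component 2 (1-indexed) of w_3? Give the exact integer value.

w1 = Gv₀ = (0, 2, 4)
w2 = Gw1 = (22, 4, 18)
w3 = Gw2 = (26, 72, -42)
The requested component of w3 is 72.

72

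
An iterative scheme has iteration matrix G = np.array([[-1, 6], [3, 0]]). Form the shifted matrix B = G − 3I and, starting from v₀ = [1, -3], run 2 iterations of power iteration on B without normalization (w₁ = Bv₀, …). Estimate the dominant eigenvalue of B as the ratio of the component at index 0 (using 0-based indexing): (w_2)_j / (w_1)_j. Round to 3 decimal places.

B = G − 3I has rows (-4, 6); (3, -3)
w1 = Bv₀ = ((-4)·1 + 6·(-3); 3·1 + (-3)·(-3)) = (-22, 12)
w2 = Bw1 = ((-4)·(-22) + 6·12; 3·(-22) + (-3)·12) = (160, -102)
Ratio: 160/-22 = -7.273

-7.273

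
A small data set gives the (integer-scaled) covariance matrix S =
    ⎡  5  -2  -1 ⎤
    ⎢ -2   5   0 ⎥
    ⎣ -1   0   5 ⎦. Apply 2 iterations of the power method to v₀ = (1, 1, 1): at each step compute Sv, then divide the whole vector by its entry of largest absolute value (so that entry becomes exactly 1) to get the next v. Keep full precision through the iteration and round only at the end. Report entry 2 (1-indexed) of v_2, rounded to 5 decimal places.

Sv0 = (2.000000, 3.000000, 4.000000); divide by 4.000000 → v1 = (0.500000, 0.750000, 1.000000)
Sv1 = (0.000000, 2.750000, 4.500000); divide by 4.500000 → v2 = (0.000000, 0.611111, 1.000000)
Requested entry of v2: 11/18 = 0.61111

0.61111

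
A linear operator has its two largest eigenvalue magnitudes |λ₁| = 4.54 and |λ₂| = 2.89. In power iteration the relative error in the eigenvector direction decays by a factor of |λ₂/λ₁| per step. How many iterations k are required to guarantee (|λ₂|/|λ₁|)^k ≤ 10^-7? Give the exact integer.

|λ₂/λ₁| = 2.89/4.54 = 0.63656
Need k ≥ ln(10^-7) / ln(0.63656) = -16.1181 / -0.4517 ≈ 35.686
Smallest integer k satisfying the bound: 36

36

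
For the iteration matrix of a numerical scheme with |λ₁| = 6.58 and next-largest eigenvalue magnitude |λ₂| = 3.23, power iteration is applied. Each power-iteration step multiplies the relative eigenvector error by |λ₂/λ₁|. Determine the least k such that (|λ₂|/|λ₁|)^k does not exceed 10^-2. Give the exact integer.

|λ₂/λ₁| = 3.23/6.58 = 0.49088
Need k ≥ ln(10^-2) / ln(0.49088) = -4.6052 / -0.7116 ≈ 6.472
Smallest integer k satisfying the bound: 7

7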